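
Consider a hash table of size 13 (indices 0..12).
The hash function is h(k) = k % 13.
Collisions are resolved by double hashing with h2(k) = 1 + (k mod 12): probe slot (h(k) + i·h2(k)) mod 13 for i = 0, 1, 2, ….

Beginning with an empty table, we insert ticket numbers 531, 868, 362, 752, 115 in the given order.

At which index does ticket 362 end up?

1

531 hashes to 11; slot 11 is free => place at 11.
868 hashes to 10; slot 10 is free => place at 10.
362 hashes to 11, h2=3; 11 taken => place at 1.
752 hashes to 11, h2=9; 11 taken => place at 7.
115 hashes to 11, h2=8; 11 taken => place at 6.
Table: [., 362, ., ., ., ., 115, 752, ., ., 868, 531, .]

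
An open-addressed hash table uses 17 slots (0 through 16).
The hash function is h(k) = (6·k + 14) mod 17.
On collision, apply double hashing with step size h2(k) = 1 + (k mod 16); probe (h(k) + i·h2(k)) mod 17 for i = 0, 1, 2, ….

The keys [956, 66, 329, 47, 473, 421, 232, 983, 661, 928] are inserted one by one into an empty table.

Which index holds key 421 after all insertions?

Insert 956: h=4, slot 4 empty => index 4.
Insert 66: h=2, slot 2 empty => index 2.
Insert 329: h=16, slot 16 empty => index 16.
Insert 47: h=7, slot 7 empty => index 7.
Insert 473: h=13, slot 13 empty => index 13.
Insert 421: h=7, h2=6, slots 7,13,2 occupied => index 8.
Insert 232: h=12, slot 12 empty => index 12.
Insert 983: h=13, h2=8, slots 13,4,12 occupied => index 3.
Insert 661: h=2, h2=6, slots 2,8 occupied => index 14.
Insert 928: h=6, slot 6 empty => index 6.
Table: [∅, ∅, 66, 983, 956, ∅, 928, 47, 421, ∅, ∅, ∅, 232, 473, 661, ∅, 329]

8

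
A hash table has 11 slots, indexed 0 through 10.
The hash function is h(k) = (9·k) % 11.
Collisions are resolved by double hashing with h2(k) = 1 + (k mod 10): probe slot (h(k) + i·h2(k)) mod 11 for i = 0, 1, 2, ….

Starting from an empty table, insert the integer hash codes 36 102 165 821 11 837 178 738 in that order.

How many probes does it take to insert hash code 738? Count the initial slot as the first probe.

Insert 36: h=5, slot 5 empty => index 5.
Insert 102: h=5, h2=3, slot 5 occupied => index 8.
Insert 165: h=0, slot 0 empty => index 0.
Insert 821: h=8, h2=2, slot 8 occupied => index 10.
Insert 11: h=0, h2=2, slot 0 occupied => index 2.
Insert 837: h=9, slot 9 empty => index 9.
Insert 178: h=7, slot 7 empty => index 7.
Insert 738: h=9, h2=9, slots 9,7,5 occupied => index 3.
Table: [165, -, 11, 738, -, 36, -, 178, 102, 837, 821]

4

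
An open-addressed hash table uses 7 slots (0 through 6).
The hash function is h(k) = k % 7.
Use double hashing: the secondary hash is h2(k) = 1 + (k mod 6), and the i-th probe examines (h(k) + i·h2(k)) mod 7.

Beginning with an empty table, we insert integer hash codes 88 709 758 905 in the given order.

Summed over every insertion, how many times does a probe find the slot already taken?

88: h=4 → slot 4
709: h=2 → slot 2
758: h=2, h2=3, probe 2,5 → slot 5
905: h=2, h2=6, probe 2,1 → slot 1
Table: [—, 905, 709, —, 88, 758, —]

2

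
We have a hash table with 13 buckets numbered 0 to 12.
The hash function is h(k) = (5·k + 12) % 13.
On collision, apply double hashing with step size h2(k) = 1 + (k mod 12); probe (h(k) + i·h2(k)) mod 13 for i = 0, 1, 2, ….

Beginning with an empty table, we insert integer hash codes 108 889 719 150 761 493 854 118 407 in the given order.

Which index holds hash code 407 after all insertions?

3

108: h=6 → slot 6
889: h=11 → slot 11
719: h=6, h2=12, probe 6,5 → slot 5
150: h=8 → slot 8
761: h=8, h2=6, probe 8,1 → slot 1
493: h=7 → slot 7
854: h=5, h2=3, probe 5,8,11,1,4 → slot 4
118: h=4, h2=11, probe 4,2 → slot 2
407: h=6, h2=12, probe 6,5,4,3 → slot 3
Table: [., 761, 118, 407, 854, 719, 108, 493, 150, ., ., 889, .]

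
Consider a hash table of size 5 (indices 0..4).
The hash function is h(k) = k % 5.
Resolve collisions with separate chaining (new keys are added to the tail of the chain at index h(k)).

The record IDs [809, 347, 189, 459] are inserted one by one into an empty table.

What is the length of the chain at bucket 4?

3

Insert 809: h=4, bucket 4 empty → new chain.
Insert 347: h=2, bucket 2 empty → new chain.
Insert 189: h=4, bucket 4 nonempty → append to chain.
Insert 459: h=4, bucket 4 nonempty → append to chain.
Final buckets:
0: .
1: .
2: 347
3: .
4: 809 -> 189 -> 459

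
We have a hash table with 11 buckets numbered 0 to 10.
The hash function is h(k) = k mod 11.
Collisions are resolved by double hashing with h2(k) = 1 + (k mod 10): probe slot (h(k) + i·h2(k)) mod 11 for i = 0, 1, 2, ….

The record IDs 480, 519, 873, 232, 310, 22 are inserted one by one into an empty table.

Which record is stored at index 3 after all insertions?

310

480 hashes to 7; slot 7 is free -> place at 7.
519 hashes to 2; slot 2 is free -> place at 2.
873 hashes to 4; slot 4 is free -> place at 4.
232 hashes to 1; slot 1 is free -> place at 1.
310 hashes to 2, h2=1; 2 taken -> place at 3.
22 hashes to 0; slot 0 is free -> place at 0.
Table: [22, 232, 519, 310, 873, ∅, ∅, 480, ∅, ∅, ∅]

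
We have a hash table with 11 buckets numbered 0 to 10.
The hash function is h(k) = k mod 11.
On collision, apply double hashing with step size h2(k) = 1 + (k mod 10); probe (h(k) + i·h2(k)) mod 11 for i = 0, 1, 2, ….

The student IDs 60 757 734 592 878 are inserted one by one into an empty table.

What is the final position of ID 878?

7

60: h=5 → slot 5
757: h=9 → slot 9
734: h=8 → slot 8
592: h=9, h2=3, probe 9,1 → slot 1
878: h=9, h2=9, probe 9,7 → slot 7
Table: [—, 592, —, —, —, 60, —, 878, 734, 757, —]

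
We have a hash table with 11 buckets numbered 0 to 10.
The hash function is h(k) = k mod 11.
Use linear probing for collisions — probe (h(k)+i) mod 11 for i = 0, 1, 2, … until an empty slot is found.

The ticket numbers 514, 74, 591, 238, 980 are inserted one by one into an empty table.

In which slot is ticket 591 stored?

514: h=8 → slot 8
74: h=8, probe 8,9 → slot 9
591: h=8, probe 8,9,10 → slot 10
238: h=7 → slot 7
980: h=1 → slot 1
Table: [—, 980, —, —, —, —, —, 238, 514, 74, 591]

10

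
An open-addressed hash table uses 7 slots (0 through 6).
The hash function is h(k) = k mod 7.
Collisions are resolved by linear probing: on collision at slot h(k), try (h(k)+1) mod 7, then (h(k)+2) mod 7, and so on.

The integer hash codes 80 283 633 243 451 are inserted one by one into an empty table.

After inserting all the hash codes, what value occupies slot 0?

451

Insert 80: h=3, slot 3 empty => index 3.
Insert 283: h=3, slot 3 occupied => index 4.
Insert 633: h=3, slots 3,4 occupied => index 5.
Insert 243: h=5, slot 5 occupied => index 6.
Insert 451: h=3, slots 3,4,5,6 occupied => index 0.
Table: [451, ∅, ∅, 80, 283, 633, 243]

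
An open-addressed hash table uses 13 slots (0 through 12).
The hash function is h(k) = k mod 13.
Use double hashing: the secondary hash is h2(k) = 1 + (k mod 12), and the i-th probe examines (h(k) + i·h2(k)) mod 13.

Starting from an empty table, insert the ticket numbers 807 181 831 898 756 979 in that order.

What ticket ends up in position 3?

807: h=1 → slot 1
181: h=12 → slot 12
831: h=12, h2=4, probe 12,3 → slot 3
898: h=1, h2=11, probe 1,12,10 → slot 10
756: h=2 → slot 2
979: h=4 → slot 4
Table: [∅, 807, 756, 831, 979, ∅, ∅, ∅, ∅, ∅, 898, ∅, 181]

831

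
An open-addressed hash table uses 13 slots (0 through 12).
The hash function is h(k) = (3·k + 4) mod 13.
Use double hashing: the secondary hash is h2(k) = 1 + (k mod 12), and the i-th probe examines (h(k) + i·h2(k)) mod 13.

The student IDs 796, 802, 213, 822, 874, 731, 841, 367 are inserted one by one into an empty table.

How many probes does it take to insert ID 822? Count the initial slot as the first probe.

2

796: h=0 -> slot 0
802: h=5 -> slot 5
213: h=6 -> slot 6
822: h=0, h2=7, probe 0,7 -> slot 7
874: h=0, h2=11, probe 0,11 -> slot 11
731: h=0, h2=12, probe 0,12 -> slot 12
841: h=5, h2=2, probe 5,7,9 -> slot 9
367: h=0, h2=8, probe 0,8 -> slot 8
Table: [796, -, -, -, -, 802, 213, 822, 367, 841, -, 874, 731]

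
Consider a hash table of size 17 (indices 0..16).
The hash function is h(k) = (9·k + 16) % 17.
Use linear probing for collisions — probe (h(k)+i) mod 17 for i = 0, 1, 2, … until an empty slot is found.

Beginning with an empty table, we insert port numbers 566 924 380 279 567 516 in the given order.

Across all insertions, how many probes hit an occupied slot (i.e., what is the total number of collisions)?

6

Insert 566: h=10, slot 10 empty => index 10.
Insert 924: h=2, slot 2 empty => index 2.
Insert 380: h=2, slot 2 occupied => index 3.
Insert 279: h=11, slot 11 empty => index 11.
Insert 567: h=2, slots 2,3 occupied => index 4.
Insert 516: h=2, slots 2,3,4 occupied => index 5.
Table: [∅, ∅, 924, 380, 567, 516, ∅, ∅, ∅, ∅, 566, 279, ∅, ∅, ∅, ∅, ∅]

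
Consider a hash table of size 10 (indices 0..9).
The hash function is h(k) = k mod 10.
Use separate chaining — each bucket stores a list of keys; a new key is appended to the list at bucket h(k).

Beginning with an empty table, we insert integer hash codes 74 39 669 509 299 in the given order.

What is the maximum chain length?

4

Insert 74: h=4, bucket 4 empty → new chain.
Insert 39: h=9, bucket 9 empty → new chain.
Insert 669: h=9, bucket 9 nonempty → append to chain.
Insert 509: h=9, bucket 9 nonempty → append to chain.
Insert 299: h=9, bucket 9 nonempty → append to chain.
Final buckets:
0: .
1: .
2: .
3: .
4: 74
5: .
6: .
7: .
8: .
9: 39 -> 669 -> 509 -> 299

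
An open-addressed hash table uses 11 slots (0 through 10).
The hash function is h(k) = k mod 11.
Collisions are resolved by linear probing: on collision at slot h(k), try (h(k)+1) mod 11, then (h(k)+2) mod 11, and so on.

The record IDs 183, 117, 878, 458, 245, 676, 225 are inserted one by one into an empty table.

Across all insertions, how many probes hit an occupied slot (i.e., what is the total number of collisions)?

5

183 hashes to 7; slot 7 is free => place at 7.
117 hashes to 7; 7 taken => place at 8.
878 hashes to 9; slot 9 is free => place at 9.
458 hashes to 7; 7,8,9 taken => place at 10.
245 hashes to 3; slot 3 is free => place at 3.
676 hashes to 5; slot 5 is free => place at 5.
225 hashes to 5; 5 taken => place at 6.
Table: [_, _, _, 245, _, 676, 225, 183, 117, 878, 458]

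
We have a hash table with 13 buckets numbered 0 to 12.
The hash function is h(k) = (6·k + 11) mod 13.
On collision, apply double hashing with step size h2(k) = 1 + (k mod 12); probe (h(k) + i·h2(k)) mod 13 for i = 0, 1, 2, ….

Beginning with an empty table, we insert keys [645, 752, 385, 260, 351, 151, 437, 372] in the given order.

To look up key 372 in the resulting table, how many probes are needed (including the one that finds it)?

Insert 645: h=7, slot 7 empty => index 7.
Insert 752: h=12, slot 12 empty => index 12.
Insert 385: h=7, h2=2, slot 7 occupied => index 9.
Insert 260: h=11, slot 11 empty => index 11.
Insert 351: h=11, h2=4, slot 11 occupied => index 2.
Insert 151: h=7, h2=8, slots 7,2 occupied => index 10.
Insert 437: h=7, h2=6, slot 7 occupied => index 0.
Insert 372: h=7, h2=1, slot 7 occupied => index 8.
Table: [437, ∅, 351, ∅, ∅, ∅, ∅, 645, 372, 385, 151, 260, 752]
Lookup 372: h=7, h2=1, probe 7,8 → found at 8.

2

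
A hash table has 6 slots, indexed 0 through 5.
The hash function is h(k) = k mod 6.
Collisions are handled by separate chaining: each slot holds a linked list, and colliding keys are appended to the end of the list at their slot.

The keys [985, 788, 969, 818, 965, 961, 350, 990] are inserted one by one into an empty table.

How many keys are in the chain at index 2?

3

985 → bucket 1
788 → bucket 2
969 → bucket 3
818 → bucket 2 (collision)
965 → bucket 5
961 → bucket 1 (collision)
350 → bucket 2 (collision)
990 → bucket 0
Final buckets:
0: 990
1: 985 -> 961
2: 788 -> 818 -> 350
3: 969
4: —
5: 965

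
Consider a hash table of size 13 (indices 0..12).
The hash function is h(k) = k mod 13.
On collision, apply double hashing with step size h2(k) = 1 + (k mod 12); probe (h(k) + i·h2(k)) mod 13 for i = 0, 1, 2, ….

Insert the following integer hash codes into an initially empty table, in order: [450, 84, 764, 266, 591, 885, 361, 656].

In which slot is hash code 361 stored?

12

450 hashes to 8; slot 8 is free → place at 8.
84 hashes to 6; slot 6 is free → place at 6.
764 hashes to 10; slot 10 is free → place at 10.
266 hashes to 6, h2=3; 6 taken → place at 9.
591 hashes to 6, h2=4; 6,10 taken → place at 1.
885 hashes to 1, h2=10; 1 taken → place at 11.
361 hashes to 10, h2=2; 10 taken → place at 12.
656 hashes to 6, h2=9; 6 taken → place at 2.
Table: [—, 591, 656, —, —, —, 84, —, 450, 266, 764, 885, 361]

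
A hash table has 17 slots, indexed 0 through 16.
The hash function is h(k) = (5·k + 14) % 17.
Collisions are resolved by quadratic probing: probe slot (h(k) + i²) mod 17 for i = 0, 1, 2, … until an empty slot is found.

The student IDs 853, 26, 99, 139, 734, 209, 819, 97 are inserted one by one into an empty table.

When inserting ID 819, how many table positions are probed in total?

5

853: h=12 => slot 12
26: h=8 => slot 8
99: h=16 => slot 16
139: h=12, probe 12,13 => slot 13
734: h=12, probe 12,13,16,4 => slot 4
209: h=5 => slot 5
819: h=12, probe 12,13,16,4,11 => slot 11
97: h=6 => slot 6
Table: [—, —, —, —, 734, 209, 97, —, 26, —, —, 819, 853, 139, —, —, 99]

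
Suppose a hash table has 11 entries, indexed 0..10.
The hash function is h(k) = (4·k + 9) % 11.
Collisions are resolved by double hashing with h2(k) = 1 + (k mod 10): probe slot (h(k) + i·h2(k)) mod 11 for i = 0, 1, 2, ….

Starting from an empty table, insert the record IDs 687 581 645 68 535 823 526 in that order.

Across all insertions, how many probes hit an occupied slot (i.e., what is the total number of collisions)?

3

687 hashes to 7; slot 7 is free => place at 7.
581 hashes to 1; slot 1 is free => place at 1.
645 hashes to 4; slot 4 is free => place at 4.
68 hashes to 6; slot 6 is free => place at 6.
535 hashes to 4, h2=6; 4 taken => place at 10.
823 hashes to 1, h2=4; 1 taken => place at 5.
526 hashes to 1, h2=7; 1 taken => place at 8.
Table: [_, 581, _, _, 645, 823, 68, 687, 526, _, 535]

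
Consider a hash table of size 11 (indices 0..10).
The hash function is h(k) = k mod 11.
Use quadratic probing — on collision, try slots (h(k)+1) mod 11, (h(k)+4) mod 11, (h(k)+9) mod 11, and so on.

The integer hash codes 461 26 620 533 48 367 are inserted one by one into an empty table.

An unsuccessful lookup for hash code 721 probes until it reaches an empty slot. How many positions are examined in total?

Insert 461: h=10, slot 10 empty -> index 10.
Insert 26: h=4, slot 4 empty -> index 4.
Insert 620: h=4, slot 4 occupied -> index 5.
Insert 533: h=5, slot 5 occupied -> index 6.
Insert 48: h=4, slots 4,5 occupied -> index 8.
Insert 367: h=4, slots 4,5,8 occupied -> index 2.
Table: [-, -, 367, -, 26, 620, 533, -, 48, -, 461]
Lookup 721: h=6, probe 6,7 → slot 7 empty, not found.

2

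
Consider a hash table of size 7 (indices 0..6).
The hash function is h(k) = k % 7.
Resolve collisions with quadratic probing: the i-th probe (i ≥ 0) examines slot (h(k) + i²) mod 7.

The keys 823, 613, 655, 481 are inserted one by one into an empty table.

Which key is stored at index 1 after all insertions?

823 hashes to 4; slot 4 is free -> place at 4.
613 hashes to 4; 4 taken -> place at 5.
655 hashes to 4; 4,5 taken -> place at 1.
481 hashes to 5; 5 taken -> place at 6.
Table: [., 655, ., ., 823, 613, 481]

655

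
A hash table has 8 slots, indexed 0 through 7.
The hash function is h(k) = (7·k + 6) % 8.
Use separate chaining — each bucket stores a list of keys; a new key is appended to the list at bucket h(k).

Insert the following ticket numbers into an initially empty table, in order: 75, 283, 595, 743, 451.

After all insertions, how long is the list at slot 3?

4

Insert 75: h=3, bucket 3 empty -> new chain.
Insert 283: h=3, bucket 3 nonempty -> append to chain.
Insert 595: h=3, bucket 3 nonempty -> append to chain.
Insert 743: h=7, bucket 7 empty -> new chain.
Insert 451: h=3, bucket 3 nonempty -> append to chain.
Final buckets:
0: _
1: _
2: _
3: 75 -> 283 -> 595 -> 451
4: _
5: _
6: _
7: 743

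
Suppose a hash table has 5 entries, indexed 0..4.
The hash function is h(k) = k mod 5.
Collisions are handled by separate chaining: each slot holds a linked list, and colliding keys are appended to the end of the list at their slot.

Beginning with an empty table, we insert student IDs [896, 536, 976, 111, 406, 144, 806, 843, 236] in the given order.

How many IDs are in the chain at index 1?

896 -> bucket 1
536 -> bucket 1 (collision)
976 -> bucket 1 (collision)
111 -> bucket 1 (collision)
406 -> bucket 1 (collision)
144 -> bucket 4
806 -> bucket 1 (collision)
843 -> bucket 3
236 -> bucket 1 (collision)
Final buckets:
0: .
1: 896 -> 536 -> 976 -> 111 -> 406 -> 806 -> 236
2: .
3: 843
4: 144

7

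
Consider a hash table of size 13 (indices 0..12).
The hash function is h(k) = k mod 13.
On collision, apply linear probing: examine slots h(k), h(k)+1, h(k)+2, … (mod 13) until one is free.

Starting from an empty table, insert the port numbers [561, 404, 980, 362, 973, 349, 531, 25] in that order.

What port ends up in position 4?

25

Insert 561: h=2, slot 2 empty → index 2.
Insert 404: h=1, slot 1 empty → index 1.
Insert 980: h=5, slot 5 empty → index 5.
Insert 362: h=11, slot 11 empty → index 11.
Insert 973: h=11, slot 11 occupied → index 12.
Insert 349: h=11, slots 11,12 occupied → index 0.
Insert 531: h=11, slots 11,12,0,1,2 occupied → index 3.
Insert 25: h=12, slots 12,0,1,2,3 occupied → index 4.
Table: [349, 404, 561, 531, 25, 980, -, -, -, -, -, 362, 973]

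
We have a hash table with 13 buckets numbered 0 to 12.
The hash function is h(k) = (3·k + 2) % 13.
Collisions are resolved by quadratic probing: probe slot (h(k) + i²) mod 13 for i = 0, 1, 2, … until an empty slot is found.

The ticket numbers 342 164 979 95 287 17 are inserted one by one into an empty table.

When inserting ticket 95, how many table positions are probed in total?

3

342: h=1 -> slot 1
164: h=0 -> slot 0
979: h=1, probe 1,2 -> slot 2
95: h=1, probe 1,2,5 -> slot 5
287: h=5, probe 5,6 -> slot 6
17: h=1, probe 1,2,5,10 -> slot 10
Table: [164, 342, 979, ., ., 95, 287, ., ., ., 17, ., .]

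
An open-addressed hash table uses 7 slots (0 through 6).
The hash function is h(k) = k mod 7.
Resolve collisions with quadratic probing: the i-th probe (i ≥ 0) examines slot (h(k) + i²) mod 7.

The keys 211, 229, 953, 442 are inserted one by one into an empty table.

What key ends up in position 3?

442

Insert 211: h=1, slot 1 empty => index 1.
Insert 229: h=5, slot 5 empty => index 5.
Insert 953: h=1, slot 1 occupied => index 2.
Insert 442: h=1, slots 1,2,5 occupied => index 3.
Table: [., 211, 953, 442, ., 229, .]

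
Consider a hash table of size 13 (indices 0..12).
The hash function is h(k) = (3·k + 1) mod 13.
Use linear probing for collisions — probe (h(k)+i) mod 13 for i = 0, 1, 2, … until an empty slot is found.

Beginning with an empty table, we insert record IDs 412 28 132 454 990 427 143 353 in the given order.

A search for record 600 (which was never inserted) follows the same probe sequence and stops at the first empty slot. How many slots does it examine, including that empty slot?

412 hashes to 2; slot 2 is free => place at 2.
28 hashes to 7; slot 7 is free => place at 7.
132 hashes to 7; 7 taken => place at 8.
454 hashes to 11; slot 11 is free => place at 11.
990 hashes to 7; 7,8 taken => place at 9.
427 hashes to 8; 8,9 taken => place at 10.
143 hashes to 1; slot 1 is free => place at 1.
353 hashes to 7; 7,8,9,10,11 taken => place at 12.
Table: [., 143, 412, ., ., ., ., 28, 132, 990, 427, 454, 353]
Lookup 600: h=7, probe 7,8,9,10,11,12,0 → slot 0 empty, not found.

7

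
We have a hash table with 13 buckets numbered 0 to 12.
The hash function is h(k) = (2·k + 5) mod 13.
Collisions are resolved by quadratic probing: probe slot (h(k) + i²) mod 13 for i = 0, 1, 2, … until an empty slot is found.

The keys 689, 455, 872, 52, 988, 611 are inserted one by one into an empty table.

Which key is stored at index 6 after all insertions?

689: h=5 -> slot 5
455: h=5, probe 5,6 -> slot 6
872: h=7 -> slot 7
52: h=5, probe 5,6,9 -> slot 9
988: h=5, probe 5,6,9,1 -> slot 1
611: h=5, probe 5,6,9,1,8 -> slot 8
Table: [_, 988, _, _, _, 689, 455, 872, 611, 52, _, _, _]

455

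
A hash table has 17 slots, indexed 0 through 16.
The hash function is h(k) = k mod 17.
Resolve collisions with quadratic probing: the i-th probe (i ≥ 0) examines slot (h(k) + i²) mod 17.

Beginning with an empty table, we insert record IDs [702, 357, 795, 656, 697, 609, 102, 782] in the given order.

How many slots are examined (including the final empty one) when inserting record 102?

3

Insert 702: h=5, slot 5 empty => index 5.
Insert 357: h=0, slot 0 empty => index 0.
Insert 795: h=13, slot 13 empty => index 13.
Insert 656: h=10, slot 10 empty => index 10.
Insert 697: h=0, slot 0 occupied => index 1.
Insert 609: h=14, slot 14 empty => index 14.
Insert 102: h=0, slots 0,1 occupied => index 4.
Insert 782: h=0, slots 0,1,4 occupied => index 9.
Table: [357, 697, —, —, 102, 702, —, —, —, 782, 656, —, —, 795, 609, —, —]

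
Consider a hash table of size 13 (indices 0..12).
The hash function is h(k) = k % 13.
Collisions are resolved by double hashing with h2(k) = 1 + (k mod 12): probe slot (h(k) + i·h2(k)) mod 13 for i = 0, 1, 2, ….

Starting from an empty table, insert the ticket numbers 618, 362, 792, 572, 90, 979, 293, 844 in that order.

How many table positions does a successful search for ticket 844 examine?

618 hashes to 7; slot 7 is free -> place at 7.
362 hashes to 11; slot 11 is free -> place at 11.
792 hashes to 12; slot 12 is free -> place at 12.
572 hashes to 0; slot 0 is free -> place at 0.
90 hashes to 12, h2=7; 12 taken -> place at 6.
979 hashes to 4; slot 4 is free -> place at 4.
293 hashes to 7, h2=6; 7,0,6,12 taken -> place at 5.
844 hashes to 12, h2=5; 12,4 taken -> place at 9.
Table: [572, —, —, —, 979, 293, 90, 618, —, 844, —, 362, 792]
Lookup 844: h=12, h2=5, probe 12,4,9 → found at 9.

3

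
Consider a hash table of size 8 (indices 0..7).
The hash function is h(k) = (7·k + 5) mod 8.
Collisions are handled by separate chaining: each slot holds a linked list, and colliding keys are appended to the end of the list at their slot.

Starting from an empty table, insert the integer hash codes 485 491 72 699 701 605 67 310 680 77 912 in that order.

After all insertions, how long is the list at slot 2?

3

Insert 485: h=0, bucket 0 empty → new chain.
Insert 491: h=2, bucket 2 empty → new chain.
Insert 72: h=5, bucket 5 empty → new chain.
Insert 699: h=2, bucket 2 nonempty → append to chain.
Insert 701: h=0, bucket 0 nonempty → append to chain.
Insert 605: h=0, bucket 0 nonempty → append to chain.
Insert 67: h=2, bucket 2 nonempty → append to chain.
Insert 310: h=7, bucket 7 empty → new chain.
Insert 680: h=5, bucket 5 nonempty → append to chain.
Insert 77: h=0, bucket 0 nonempty → append to chain.
Insert 912: h=5, bucket 5 nonempty → append to chain.
Final buckets:
0: 485 -> 701 -> 605 -> 77
1: —
2: 491 -> 699 -> 67
3: —
4: —
5: 72 -> 680 -> 912
6: —
7: 310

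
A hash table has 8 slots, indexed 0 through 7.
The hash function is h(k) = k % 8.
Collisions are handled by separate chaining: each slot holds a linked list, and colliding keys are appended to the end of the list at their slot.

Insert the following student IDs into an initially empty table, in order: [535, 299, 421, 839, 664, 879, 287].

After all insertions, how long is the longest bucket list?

4

Insert 535: h=7, bucket 7 empty → new chain.
Insert 299: h=3, bucket 3 empty → new chain.
Insert 421: h=5, bucket 5 empty → new chain.
Insert 839: h=7, bucket 7 nonempty → append to chain.
Insert 664: h=0, bucket 0 empty → new chain.
Insert 879: h=7, bucket 7 nonempty → append to chain.
Insert 287: h=7, bucket 7 nonempty → append to chain.
Final buckets:
0: 664
1: .
2: .
3: 299
4: .
5: 421
6: .
7: 535 -> 839 -> 879 -> 287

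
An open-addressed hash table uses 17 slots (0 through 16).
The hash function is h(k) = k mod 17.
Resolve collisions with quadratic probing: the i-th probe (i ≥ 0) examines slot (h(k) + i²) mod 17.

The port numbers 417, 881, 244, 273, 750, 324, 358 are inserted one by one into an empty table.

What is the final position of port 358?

10

Insert 417: h=9, slot 9 empty => index 9.
Insert 881: h=14, slot 14 empty => index 14.
Insert 244: h=6, slot 6 empty => index 6.
Insert 273: h=1, slot 1 empty => index 1.
Insert 750: h=2, slot 2 empty => index 2.
Insert 324: h=1, slots 1,2 occupied => index 5.
Insert 358: h=1, slots 1,2,5 occupied => index 10.
Table: [-, 273, 750, -, -, 324, 244, -, -, 417, 358, -, -, -, 881, -, -]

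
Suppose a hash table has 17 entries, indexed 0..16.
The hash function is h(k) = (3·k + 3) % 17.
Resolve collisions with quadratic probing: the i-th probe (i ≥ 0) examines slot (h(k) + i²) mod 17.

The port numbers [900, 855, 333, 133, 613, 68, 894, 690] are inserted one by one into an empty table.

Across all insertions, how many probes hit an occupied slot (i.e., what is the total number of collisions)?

7

900 hashes to 0; slot 0 is free → place at 0.
855 hashes to 1; slot 1 is free → place at 1.
333 hashes to 16; slot 16 is free → place at 16.
133 hashes to 11; slot 11 is free → place at 11.
613 hashes to 6; slot 6 is free → place at 6.
68 hashes to 3; slot 3 is free → place at 3.
894 hashes to 16; 16,0,3 taken → place at 8.
690 hashes to 16; 16,0,3,8 taken → place at 15.
Table: [900, 855, ., 68, ., ., 613, ., 894, ., ., 133, ., ., ., 690, 333]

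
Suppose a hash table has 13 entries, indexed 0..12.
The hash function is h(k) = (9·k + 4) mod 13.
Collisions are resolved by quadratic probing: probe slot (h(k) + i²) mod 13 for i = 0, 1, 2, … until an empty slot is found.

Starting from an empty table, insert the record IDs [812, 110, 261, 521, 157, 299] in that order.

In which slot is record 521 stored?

Insert 812: h=6, slot 6 empty → index 6.
Insert 110: h=6, slot 6 occupied → index 7.
Insert 261: h=0, slot 0 empty → index 0.
Insert 521: h=0, slot 0 occupied → index 1.
Insert 157: h=0, slots 0,1 occupied → index 4.
Insert 299: h=4, slot 4 occupied → index 5.
Table: [261, 521, _, _, 157, 299, 812, 110, _, _, _, _, _]

1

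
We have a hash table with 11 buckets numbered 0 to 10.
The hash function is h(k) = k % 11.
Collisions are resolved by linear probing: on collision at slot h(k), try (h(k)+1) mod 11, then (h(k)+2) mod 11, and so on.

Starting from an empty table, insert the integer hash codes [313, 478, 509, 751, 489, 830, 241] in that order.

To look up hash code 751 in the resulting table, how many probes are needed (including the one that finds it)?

2

Insert 313: h=5, slot 5 empty -> index 5.
Insert 478: h=5, slot 5 occupied -> index 6.
Insert 509: h=3, slot 3 empty -> index 3.
Insert 751: h=3, slot 3 occupied -> index 4.
Insert 489: h=5, slots 5,6 occupied -> index 7.
Insert 830: h=5, slots 5,6,7 occupied -> index 8.
Insert 241: h=10, slot 10 empty -> index 10.
Table: [∅, ∅, ∅, 509, 751, 313, 478, 489, 830, ∅, 241]
Lookup 751: h=3, probe 3,4 → found at 4.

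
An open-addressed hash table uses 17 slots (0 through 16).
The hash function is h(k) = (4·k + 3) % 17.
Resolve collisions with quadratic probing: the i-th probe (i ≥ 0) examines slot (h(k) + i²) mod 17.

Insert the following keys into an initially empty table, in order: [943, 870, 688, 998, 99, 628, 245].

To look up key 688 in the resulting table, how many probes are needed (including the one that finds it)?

Insert 943: h=1, slot 1 empty => index 1.
Insert 870: h=15, slot 15 empty => index 15.
Insert 688: h=1, slot 1 occupied => index 2.
Insert 998: h=0, slot 0 empty => index 0.
Insert 99: h=8, slot 8 empty => index 8.
Insert 628: h=16, slot 16 empty => index 16.
Insert 245: h=14, slot 14 empty => index 14.
Table: [998, 943, 688, -, -, -, -, -, 99, -, -, -, -, -, 245, 870, 628]
Lookup 688: h=1, probe 1,2 → found at 2.

2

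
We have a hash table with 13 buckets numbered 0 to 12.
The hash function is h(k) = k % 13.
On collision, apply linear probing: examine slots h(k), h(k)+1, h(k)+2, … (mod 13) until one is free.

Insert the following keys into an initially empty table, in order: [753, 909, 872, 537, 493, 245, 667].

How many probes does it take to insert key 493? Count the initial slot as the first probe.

753 hashes to 12; slot 12 is free => place at 12.
909 hashes to 12; 12 taken => place at 0.
872 hashes to 1; slot 1 is free => place at 1.
537 hashes to 4; slot 4 is free => place at 4.
493 hashes to 12; 12,0,1 taken => place at 2.
245 hashes to 11; slot 11 is free => place at 11.
667 hashes to 4; 4 taken => place at 5.
Table: [909, 872, 493, -, 537, 667, -, -, -, -, -, 245, 753]

4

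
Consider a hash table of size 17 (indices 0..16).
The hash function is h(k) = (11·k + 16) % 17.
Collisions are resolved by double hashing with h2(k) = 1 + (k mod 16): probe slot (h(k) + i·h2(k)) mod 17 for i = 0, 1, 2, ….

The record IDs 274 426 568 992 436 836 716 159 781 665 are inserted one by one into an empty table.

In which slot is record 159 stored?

274: h=4 -> slot 4
426: h=10 -> slot 10
568: h=8 -> slot 8
992: h=14 -> slot 14
436: h=1 -> slot 1
836: h=15 -> slot 15
716: h=4, h2=13, probe 4,0 -> slot 0
159: h=14, h2=16, probe 14,13 -> slot 13
781: h=5 -> slot 5
665: h=4, h2=10, probe 4,14,7 -> slot 7
Table: [716, 436, -, -, 274, 781, -, 665, 568, -, 426, -, -, 159, 992, 836, -]

13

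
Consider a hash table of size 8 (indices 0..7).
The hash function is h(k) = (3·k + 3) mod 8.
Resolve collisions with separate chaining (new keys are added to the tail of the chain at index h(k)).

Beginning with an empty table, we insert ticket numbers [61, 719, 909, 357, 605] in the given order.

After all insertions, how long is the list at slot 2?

Insert 61: h=2, bucket 2 empty → new chain.
Insert 719: h=0, bucket 0 empty → new chain.
Insert 909: h=2, bucket 2 nonempty → append to chain.
Insert 357: h=2, bucket 2 nonempty → append to chain.
Insert 605: h=2, bucket 2 nonempty → append to chain.
Final buckets:
0: 719
1: _
2: 61 -> 909 -> 357 -> 605
3: _
4: _
5: _
6: _
7: _

4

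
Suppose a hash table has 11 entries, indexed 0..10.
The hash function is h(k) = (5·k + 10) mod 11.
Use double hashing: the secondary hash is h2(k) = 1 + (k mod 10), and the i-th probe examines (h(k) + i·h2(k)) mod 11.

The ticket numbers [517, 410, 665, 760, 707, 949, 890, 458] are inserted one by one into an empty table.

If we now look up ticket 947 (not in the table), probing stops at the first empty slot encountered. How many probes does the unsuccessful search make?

Insert 517: h=10, slot 10 empty -> index 10.
Insert 410: h=3, slot 3 empty -> index 3.
Insert 665: h=2, slot 2 empty -> index 2.
Insert 760: h=4, slot 4 empty -> index 4.
Insert 707: h=3, h2=8, slot 3 occupied -> index 0.
Insert 949: h=3, h2=10, slots 3,2 occupied -> index 1.
Insert 890: h=5, slot 5 empty -> index 5.
Insert 458: h=1, h2=9, slots 1,10 occupied -> index 8.
Table: [707, 949, 665, 410, 760, 890, -, -, 458, -, 517]
Lookup 947: h=4, h2=8, probe 4,1,9 → slot 9 empty, not found.

3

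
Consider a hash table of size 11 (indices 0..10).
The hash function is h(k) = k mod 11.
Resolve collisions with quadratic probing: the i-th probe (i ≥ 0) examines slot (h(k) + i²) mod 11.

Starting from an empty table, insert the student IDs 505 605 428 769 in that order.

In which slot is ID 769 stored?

8

Insert 505: h=10, slot 10 empty => index 10.
Insert 605: h=0, slot 0 empty => index 0.
Insert 428: h=10, slots 10,0 occupied => index 3.
Insert 769: h=10, slots 10,0,3 occupied => index 8.
Table: [605, —, —, 428, —, —, —, —, 769, —, 505]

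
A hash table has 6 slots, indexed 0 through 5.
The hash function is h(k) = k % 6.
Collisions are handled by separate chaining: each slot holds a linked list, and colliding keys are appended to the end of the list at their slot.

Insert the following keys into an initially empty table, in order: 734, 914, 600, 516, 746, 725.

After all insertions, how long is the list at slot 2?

3

734 → bucket 2
914 → bucket 2 (collision)
600 → bucket 0
516 → bucket 0 (collision)
746 → bucket 2 (collision)
725 → bucket 5
Final buckets:
0: 600 -> 516
1: .
2: 734 -> 914 -> 746
3: .
4: .
5: 725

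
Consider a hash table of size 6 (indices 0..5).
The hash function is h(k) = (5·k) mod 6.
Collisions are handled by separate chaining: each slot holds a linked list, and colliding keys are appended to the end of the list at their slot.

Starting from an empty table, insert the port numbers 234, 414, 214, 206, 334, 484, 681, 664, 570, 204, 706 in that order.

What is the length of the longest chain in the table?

Insert 234: h=0, bucket 0 empty → new chain.
Insert 414: h=0, bucket 0 nonempty → append to chain.
Insert 214: h=2, bucket 2 empty → new chain.
Insert 206: h=4, bucket 4 empty → new chain.
Insert 334: h=2, bucket 2 nonempty → append to chain.
Insert 484: h=2, bucket 2 nonempty → append to chain.
Insert 681: h=3, bucket 3 empty → new chain.
Insert 664: h=2, bucket 2 nonempty → append to chain.
Insert 570: h=0, bucket 0 nonempty → append to chain.
Insert 204: h=0, bucket 0 nonempty → append to chain.
Insert 706: h=2, bucket 2 nonempty → append to chain.
Final buckets:
0: 234 -> 414 -> 570 -> 204
1: .
2: 214 -> 334 -> 484 -> 664 -> 706
3: 681
4: 206
5: .

5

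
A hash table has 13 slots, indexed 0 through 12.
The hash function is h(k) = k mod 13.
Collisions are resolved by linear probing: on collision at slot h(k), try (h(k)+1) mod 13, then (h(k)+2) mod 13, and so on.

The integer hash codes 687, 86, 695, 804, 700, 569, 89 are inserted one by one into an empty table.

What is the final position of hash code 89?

1

Insert 687: h=11, slot 11 empty -> index 11.
Insert 86: h=8, slot 8 empty -> index 8.
Insert 695: h=6, slot 6 empty -> index 6.
Insert 804: h=11, slot 11 occupied -> index 12.
Insert 700: h=11, slots 11,12 occupied -> index 0.
Insert 569: h=10, slot 10 empty -> index 10.
Insert 89: h=11, slots 11,12,0 occupied -> index 1.
Table: [700, 89, _, _, _, _, 695, _, 86, _, 569, 687, 804]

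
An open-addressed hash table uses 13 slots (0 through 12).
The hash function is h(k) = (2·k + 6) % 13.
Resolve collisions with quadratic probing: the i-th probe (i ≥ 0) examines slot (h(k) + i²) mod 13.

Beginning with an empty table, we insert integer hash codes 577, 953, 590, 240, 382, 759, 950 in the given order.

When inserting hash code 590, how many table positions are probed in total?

2

577 hashes to 3; slot 3 is free => place at 3.
953 hashes to 1; slot 1 is free => place at 1.
590 hashes to 3; 3 taken => place at 4.
240 hashes to 5; slot 5 is free => place at 5.
382 hashes to 3; 3,4 taken => place at 7.
759 hashes to 3; 3,4,7 taken => place at 12.
950 hashes to 8; slot 8 is free => place at 8.
Table: [∅, 953, ∅, 577, 590, 240, ∅, 382, 950, ∅, ∅, ∅, 759]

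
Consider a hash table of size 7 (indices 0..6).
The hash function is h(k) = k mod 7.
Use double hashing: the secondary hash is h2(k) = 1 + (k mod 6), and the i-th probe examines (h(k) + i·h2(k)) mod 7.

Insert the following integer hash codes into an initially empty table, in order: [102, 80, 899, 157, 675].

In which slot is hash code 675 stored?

0

102: h=4 => slot 4
80: h=3 => slot 3
899: h=3, h2=6, probe 3,2 => slot 2
157: h=3, h2=2, probe 3,5 => slot 5
675: h=3, h2=4, probe 3,0 => slot 0
Table: [675, ∅, 899, 80, 102, 157, ∅]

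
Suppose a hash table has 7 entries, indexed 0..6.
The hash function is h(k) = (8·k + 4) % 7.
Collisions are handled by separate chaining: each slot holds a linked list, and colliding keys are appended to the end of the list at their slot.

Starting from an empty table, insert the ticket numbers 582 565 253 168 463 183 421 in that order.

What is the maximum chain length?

5

582 -> bucket 5
565 -> bucket 2
253 -> bucket 5 (collision)
168 -> bucket 4
463 -> bucket 5 (collision)
183 -> bucket 5 (collision)
421 -> bucket 5 (collision)
Final buckets:
0: -
1: -
2: 565
3: -
4: 168
5: 582 -> 253 -> 463 -> 183 -> 421
6: -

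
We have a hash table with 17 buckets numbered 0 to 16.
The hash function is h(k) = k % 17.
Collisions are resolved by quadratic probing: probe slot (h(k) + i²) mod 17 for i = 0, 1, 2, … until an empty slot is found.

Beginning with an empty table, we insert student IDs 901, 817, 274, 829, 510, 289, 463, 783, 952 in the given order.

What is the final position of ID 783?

901 hashes to 0; slot 0 is free => place at 0.
817 hashes to 1; slot 1 is free => place at 1.
274 hashes to 2; slot 2 is free => place at 2.
829 hashes to 13; slot 13 is free => place at 13.
510 hashes to 0; 0,1 taken => place at 4.
289 hashes to 0; 0,1,4 taken => place at 9.
463 hashes to 4; 4 taken => place at 5.
783 hashes to 1; 1,2,5 taken => place at 10.
952 hashes to 0; 0,1,4,9 taken => place at 16.
Table: [901, 817, 274, ., 510, 463, ., ., ., 289, 783, ., ., 829, ., ., 952]

10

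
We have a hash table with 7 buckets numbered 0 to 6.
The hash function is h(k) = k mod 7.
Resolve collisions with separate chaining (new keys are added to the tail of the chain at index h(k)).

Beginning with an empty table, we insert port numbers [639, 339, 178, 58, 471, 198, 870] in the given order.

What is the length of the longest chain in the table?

5

639 → bucket 2
339 → bucket 3
178 → bucket 3 (collision)
58 → bucket 2 (collision)
471 → bucket 2 (collision)
198 → bucket 2 (collision)
870 → bucket 2 (collision)
Final buckets:
0: .
1: .
2: 639 -> 58 -> 471 -> 198 -> 870
3: 339 -> 178
4: .
5: .
6: .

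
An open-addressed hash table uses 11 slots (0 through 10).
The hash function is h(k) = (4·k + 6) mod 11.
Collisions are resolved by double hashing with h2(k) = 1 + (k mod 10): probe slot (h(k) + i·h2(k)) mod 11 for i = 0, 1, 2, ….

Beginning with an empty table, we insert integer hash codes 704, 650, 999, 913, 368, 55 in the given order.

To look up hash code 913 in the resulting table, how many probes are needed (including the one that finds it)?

3

704 hashes to 6; slot 6 is free -> place at 6.
650 hashes to 10; slot 10 is free -> place at 10.
999 hashes to 9; slot 9 is free -> place at 9.
913 hashes to 6, h2=4; 6,10 taken -> place at 3.
368 hashes to 4; slot 4 is free -> place at 4.
55 hashes to 6, h2=6; 6 taken -> place at 1.
Table: [., 55, ., 913, 368, ., 704, ., ., 999, 650]
Lookup 913: h=6, h2=4, probe 6,10,3 → found at 3.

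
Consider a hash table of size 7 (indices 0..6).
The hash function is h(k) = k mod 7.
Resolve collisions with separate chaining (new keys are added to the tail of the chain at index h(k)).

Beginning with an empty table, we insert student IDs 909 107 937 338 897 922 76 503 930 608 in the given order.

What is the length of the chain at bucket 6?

6

909 -> bucket 6
107 -> bucket 2
937 -> bucket 6 (collision)
338 -> bucket 2 (collision)
897 -> bucket 1
922 -> bucket 5
76 -> bucket 6 (collision)
503 -> bucket 6 (collision)
930 -> bucket 6 (collision)
608 -> bucket 6 (collision)
Final buckets:
0: ∅
1: 897
2: 107 -> 338
3: ∅
4: ∅
5: 922
6: 909 -> 937 -> 76 -> 503 -> 930 -> 608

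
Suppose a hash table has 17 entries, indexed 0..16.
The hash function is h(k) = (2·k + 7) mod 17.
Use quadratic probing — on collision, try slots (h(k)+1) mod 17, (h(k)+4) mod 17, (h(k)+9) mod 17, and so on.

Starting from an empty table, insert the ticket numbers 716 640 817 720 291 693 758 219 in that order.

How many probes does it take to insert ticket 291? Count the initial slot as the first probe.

3

Insert 716: h=11, slot 11 empty -> index 11.
Insert 640: h=12, slot 12 empty -> index 12.
Insert 817: h=9, slot 9 empty -> index 9.
Insert 720: h=2, slot 2 empty -> index 2.
Insert 291: h=11, slots 11,12 occupied -> index 15.
Insert 693: h=16, slot 16 empty -> index 16.
Insert 758: h=10, slot 10 empty -> index 10.
Insert 219: h=3, slot 3 empty -> index 3.
Table: [., ., 720, 219, ., ., ., ., ., 817, 758, 716, 640, ., ., 291, 693]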